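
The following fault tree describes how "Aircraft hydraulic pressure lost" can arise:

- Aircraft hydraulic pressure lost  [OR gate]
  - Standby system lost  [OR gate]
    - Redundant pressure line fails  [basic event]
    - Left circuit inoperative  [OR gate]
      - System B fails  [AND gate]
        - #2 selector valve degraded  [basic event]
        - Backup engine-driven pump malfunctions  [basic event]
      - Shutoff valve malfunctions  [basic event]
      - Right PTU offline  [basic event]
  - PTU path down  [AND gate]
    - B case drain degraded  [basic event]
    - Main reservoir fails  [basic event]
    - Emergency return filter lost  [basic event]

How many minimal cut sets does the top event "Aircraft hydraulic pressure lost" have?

System B fails [AND]: one cut set from each child combined → 1 × 1 = 1 cut set(s).
Left circuit inoperative [OR]: union of children's cut sets → 3 cut set(s).
Standby system lost [OR]: union of children's cut sets → 4 cut set(s).
PTU path down [AND]: one cut set from each child combined → 1 × 1 × 1 = 1 cut set(s).
Aircraft hydraulic pressure lost [OR]: union of children's cut sets → 5 cut set(s).
Minimal cut sets: {Redundant pressure line fails}; {#2 selector valve degraded, Backup engine-driven pump malfunctions}; {Shutoff valve malfunctions}; {Right PTU offline}; {B case drain degraded, Emergency return filter lost, Main reservoir fails}.

5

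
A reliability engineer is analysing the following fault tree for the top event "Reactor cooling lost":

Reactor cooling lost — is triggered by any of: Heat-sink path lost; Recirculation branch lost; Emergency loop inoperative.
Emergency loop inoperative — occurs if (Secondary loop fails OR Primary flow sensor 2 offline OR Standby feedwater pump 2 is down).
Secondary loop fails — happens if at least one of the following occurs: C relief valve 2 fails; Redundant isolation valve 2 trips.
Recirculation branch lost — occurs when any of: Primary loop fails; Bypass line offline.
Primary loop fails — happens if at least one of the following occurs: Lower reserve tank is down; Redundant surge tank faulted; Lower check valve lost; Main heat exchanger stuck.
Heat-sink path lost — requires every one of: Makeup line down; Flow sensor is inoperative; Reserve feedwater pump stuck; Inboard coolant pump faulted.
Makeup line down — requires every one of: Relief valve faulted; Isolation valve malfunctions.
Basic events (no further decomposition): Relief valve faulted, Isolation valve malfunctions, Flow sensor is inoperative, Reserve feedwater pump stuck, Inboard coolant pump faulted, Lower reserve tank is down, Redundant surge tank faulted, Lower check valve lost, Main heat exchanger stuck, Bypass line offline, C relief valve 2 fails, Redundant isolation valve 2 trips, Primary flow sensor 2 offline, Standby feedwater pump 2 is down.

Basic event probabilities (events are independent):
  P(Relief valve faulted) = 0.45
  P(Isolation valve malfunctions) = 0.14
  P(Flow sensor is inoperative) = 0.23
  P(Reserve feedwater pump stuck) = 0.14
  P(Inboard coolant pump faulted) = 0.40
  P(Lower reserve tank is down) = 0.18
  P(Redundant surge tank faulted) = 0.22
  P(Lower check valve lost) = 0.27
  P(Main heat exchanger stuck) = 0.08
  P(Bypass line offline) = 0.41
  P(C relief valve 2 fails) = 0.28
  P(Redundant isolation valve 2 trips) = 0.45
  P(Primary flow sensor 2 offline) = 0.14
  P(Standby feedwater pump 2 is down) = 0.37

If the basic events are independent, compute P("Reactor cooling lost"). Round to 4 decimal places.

P(Makeup line down) [AND] = 0.45 × 0.14 = 0.063000
P(Heat-sink path lost) [AND] = 0.063000 × 0.23 × 0.14 × 0.40 = 0.000811
P(Primary loop fails) [OR] = 1 − (1−0.18) × (1−0.22) × (1−0.27) × (1−0.08) = 0.570445
P(Recirculation branch lost) [OR] = 1 − (1−0.570445) × (1−0.41) = 0.746563
P(Secondary loop fails) [OR] = 1 − (1−0.28) × (1−0.45) = 0.604000
P(Emergency loop inoperative) [OR] = 1 − (1−0.604000) × (1−0.14) × (1−0.37) = 0.785447
P(Reactor cooling lost) [OR] = 1 − (1−0.000811) × (1−0.746563) × (1−0.785447) = 0.945668
Rounded to 4 decimal places: P(Reactor cooling lost) ≈ 0.9457.

0.9457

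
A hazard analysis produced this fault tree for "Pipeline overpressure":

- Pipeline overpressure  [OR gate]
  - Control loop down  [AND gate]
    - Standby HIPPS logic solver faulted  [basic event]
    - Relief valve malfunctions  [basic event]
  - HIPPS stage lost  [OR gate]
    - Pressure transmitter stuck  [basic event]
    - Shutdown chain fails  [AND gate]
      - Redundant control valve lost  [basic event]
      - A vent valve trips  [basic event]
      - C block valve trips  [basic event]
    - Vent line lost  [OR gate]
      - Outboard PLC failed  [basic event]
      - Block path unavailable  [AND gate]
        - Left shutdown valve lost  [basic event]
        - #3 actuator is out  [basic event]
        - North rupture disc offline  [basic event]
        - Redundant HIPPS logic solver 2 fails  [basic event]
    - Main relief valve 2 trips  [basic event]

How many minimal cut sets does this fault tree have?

Control loop down [AND]: one cut set from each child combined → 1 × 1 = 1 cut set(s).
Shutdown chain fails [AND]: one cut set from each child combined → 1 × 1 × 1 = 1 cut set(s).
Block path unavailable [AND]: one cut set from each child combined → 1 × 1 × 1 × 1 = 1 cut set(s).
Vent line lost [OR]: union of children's cut sets → 2 cut set(s).
HIPPS stage lost [OR]: union of children's cut sets → 5 cut set(s).
Pipeline overpressure [OR]: union of children's cut sets → 6 cut set(s).
Minimal cut sets: {Relief valve malfunctions, Standby HIPPS logic solver faulted}; {Pressure transmitter stuck}; {A vent valve trips, C block valve trips, Redundant control valve lost}; {Outboard PLC failed}; {#3 actuator is out, Left shutdown valve lost, North rupture disc offline, Redundant HIPPS logic solver 2 fails}; {Main relief valve 2 trips}.

6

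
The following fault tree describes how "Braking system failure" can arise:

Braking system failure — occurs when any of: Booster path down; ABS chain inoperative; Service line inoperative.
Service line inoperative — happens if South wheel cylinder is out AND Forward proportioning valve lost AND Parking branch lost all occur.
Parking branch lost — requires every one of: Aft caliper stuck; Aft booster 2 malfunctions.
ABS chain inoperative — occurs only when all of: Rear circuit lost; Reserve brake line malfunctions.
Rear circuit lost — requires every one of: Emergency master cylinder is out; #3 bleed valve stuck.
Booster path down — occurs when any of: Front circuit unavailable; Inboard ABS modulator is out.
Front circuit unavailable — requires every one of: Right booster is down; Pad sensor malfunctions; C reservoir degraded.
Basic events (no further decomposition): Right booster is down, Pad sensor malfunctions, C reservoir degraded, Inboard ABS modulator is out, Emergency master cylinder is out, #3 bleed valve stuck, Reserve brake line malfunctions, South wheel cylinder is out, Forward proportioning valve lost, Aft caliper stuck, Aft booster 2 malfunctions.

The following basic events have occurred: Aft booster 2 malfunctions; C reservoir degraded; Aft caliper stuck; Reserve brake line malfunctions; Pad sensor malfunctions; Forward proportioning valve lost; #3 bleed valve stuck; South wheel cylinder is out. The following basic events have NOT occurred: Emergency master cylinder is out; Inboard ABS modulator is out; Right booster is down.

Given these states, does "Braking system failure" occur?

Yes

Front circuit unavailable [AND]: Right booster is down=not, Pad sensor malfunctions=occurs, C reservoir degraded=occurs → not all inputs occur → does not occur.
Booster path down [OR]: Front circuit unavailable=not, Inboard ABS modulator is out=not → no input occurs → does not occur.
Rear circuit lost [AND]: Emergency master cylinder is out=not, #3 bleed valve stuck=occurs → not all inputs occur → does not occur.
ABS chain inoperative [AND]: Rear circuit lost=not, Reserve brake line malfunctions=occurs → not all inputs occur → does not occur.
Parking branch lost [AND]: Aft caliper stuck=occurs, Aft booster 2 malfunctions=occurs → all inputs occur → occurs.
Service line inoperative [AND]: South wheel cylinder is out=occurs, Forward proportioning valve lost=occurs, Parking branch lost=occurs → all inputs occur → occurs.
Braking system failure [OR]: Booster path down=not, ABS chain inoperative=not, Service line inoperative=occurs → at least one input occurs → occurs.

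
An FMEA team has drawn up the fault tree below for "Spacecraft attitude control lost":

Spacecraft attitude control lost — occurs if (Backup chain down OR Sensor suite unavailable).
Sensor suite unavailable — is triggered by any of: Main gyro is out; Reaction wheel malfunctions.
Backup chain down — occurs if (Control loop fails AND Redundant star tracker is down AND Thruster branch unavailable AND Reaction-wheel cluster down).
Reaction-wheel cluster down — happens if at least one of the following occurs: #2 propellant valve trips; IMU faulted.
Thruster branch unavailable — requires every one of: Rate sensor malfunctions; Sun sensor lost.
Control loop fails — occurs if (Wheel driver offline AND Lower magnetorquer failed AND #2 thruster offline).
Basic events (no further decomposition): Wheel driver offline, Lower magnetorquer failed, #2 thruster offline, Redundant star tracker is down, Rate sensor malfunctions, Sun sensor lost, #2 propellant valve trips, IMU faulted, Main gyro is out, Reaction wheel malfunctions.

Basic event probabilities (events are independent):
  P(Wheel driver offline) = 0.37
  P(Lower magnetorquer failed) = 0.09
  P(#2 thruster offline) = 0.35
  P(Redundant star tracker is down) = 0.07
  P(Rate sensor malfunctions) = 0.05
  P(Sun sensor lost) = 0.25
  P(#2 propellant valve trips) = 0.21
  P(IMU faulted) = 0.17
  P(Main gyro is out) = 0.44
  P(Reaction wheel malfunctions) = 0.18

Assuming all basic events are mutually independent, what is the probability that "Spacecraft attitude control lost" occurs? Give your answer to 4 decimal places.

P(Control loop fails) [AND] = 0.37 × 0.09 × 0.35 = 0.011655
P(Thruster branch unavailable) [AND] = 0.05 × 0.25 = 0.012500
P(Reaction-wheel cluster down) [OR] = 1 − (1−0.21) × (1−0.17) = 0.344300
P(Backup chain down) [AND] = 0.011655 × 0.07 × 0.012500 × 0.344300 = 0.000004
P(Sensor suite unavailable) [OR] = 1 − (1−0.44) × (1−0.18) = 0.540800
P(Spacecraft attitude control lost) [OR] = 1 − (1−0.000004) × (1−0.540800) = 0.540802
Rounded to 4 decimal places: P(Spacecraft attitude control lost) ≈ 0.5408.

0.5408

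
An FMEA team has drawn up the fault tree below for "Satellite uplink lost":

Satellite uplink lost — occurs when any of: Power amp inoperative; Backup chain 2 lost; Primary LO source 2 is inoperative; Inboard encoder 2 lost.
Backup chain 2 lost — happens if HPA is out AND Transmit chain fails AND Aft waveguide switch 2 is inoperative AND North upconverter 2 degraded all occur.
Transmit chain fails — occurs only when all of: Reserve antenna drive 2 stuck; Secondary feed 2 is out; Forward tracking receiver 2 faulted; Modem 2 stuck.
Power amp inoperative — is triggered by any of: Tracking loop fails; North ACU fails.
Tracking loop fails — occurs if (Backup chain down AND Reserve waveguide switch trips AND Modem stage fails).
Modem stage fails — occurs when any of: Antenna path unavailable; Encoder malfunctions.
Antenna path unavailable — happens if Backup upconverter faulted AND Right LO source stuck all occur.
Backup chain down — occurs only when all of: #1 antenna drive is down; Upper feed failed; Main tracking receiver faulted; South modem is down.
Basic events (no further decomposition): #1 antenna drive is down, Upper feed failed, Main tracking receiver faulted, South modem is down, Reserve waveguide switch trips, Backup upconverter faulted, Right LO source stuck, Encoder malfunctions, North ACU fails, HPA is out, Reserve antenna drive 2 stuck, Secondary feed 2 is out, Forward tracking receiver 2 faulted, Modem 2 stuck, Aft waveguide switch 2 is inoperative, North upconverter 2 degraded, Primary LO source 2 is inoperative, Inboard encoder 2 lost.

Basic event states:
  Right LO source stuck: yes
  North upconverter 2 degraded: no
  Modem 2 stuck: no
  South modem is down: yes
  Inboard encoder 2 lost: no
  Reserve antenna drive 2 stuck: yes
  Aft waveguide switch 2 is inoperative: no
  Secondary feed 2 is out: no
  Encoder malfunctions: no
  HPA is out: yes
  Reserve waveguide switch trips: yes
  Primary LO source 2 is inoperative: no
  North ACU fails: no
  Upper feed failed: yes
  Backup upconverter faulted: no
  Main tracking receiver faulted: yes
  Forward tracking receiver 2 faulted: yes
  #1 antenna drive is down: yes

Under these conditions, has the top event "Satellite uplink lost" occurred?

Backup chain down [AND]: #1 antenna drive is down=occurs, Upper feed failed=occurs, Main tracking receiver faulted=occurs, South modem is down=occurs → all inputs occur → occurs.
Antenna path unavailable [AND]: Backup upconverter faulted=not, Right LO source stuck=occurs → not all inputs occur → does not occur.
Modem stage fails [OR]: Antenna path unavailable=not, Encoder malfunctions=not → no input occurs → does not occur.
Tracking loop fails [AND]: Backup chain down=occurs, Reserve waveguide switch trips=occurs, Modem stage fails=not → not all inputs occur → does not occur.
Power amp inoperative [OR]: Tracking loop fails=not, North ACU fails=not → no input occurs → does not occur.
Transmit chain fails [AND]: Reserve antenna drive 2 stuck=occurs, Secondary feed 2 is out=not, Forward tracking receiver 2 faulted=occurs, Modem 2 stuck=not → not all inputs occur → does not occur.
Backup chain 2 lost [AND]: HPA is out=occurs, Transmit chain fails=not, Aft waveguide switch 2 is inoperative=not, North upconverter 2 degraded=not → not all inputs occur → does not occur.
Satellite uplink lost [OR]: Power amp inoperative=not, Backup chain 2 lost=not, Primary LO source 2 is inoperative=not, Inboard encoder 2 lost=not → no input occurs → does not occur.

No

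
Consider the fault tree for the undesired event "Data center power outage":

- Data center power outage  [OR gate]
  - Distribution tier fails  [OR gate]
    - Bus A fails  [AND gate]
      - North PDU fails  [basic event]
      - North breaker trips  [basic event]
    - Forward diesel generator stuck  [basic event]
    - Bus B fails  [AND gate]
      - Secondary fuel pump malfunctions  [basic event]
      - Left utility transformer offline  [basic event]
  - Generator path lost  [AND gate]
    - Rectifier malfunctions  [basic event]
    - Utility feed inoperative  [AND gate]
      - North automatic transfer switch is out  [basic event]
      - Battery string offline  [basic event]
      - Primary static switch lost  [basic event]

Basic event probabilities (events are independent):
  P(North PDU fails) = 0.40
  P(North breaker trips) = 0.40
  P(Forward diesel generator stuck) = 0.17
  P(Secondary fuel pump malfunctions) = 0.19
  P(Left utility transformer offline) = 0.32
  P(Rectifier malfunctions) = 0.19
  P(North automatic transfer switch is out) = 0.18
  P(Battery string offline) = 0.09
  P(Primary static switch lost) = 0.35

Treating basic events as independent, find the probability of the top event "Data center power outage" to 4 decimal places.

0.3459

P(Bus A fails) [AND] = 0.40 × 0.40 = 0.160000
P(Bus B fails) [AND] = 0.19 × 0.32 = 0.060800
P(Distribution tier fails) [OR] = 1 − (1−0.160000) × (1−0.17) × (1−0.060800) = 0.345190
P(Utility feed inoperative) [AND] = 0.18 × 0.09 × 0.35 = 0.005670
P(Generator path lost) [AND] = 0.19 × 0.005670 = 0.001077
P(Data center power outage) [OR] = 1 − (1−0.345190) × (1−0.001077) = 0.345895
Rounded to 4 decimal places: P(Data center power outage) ≈ 0.3459.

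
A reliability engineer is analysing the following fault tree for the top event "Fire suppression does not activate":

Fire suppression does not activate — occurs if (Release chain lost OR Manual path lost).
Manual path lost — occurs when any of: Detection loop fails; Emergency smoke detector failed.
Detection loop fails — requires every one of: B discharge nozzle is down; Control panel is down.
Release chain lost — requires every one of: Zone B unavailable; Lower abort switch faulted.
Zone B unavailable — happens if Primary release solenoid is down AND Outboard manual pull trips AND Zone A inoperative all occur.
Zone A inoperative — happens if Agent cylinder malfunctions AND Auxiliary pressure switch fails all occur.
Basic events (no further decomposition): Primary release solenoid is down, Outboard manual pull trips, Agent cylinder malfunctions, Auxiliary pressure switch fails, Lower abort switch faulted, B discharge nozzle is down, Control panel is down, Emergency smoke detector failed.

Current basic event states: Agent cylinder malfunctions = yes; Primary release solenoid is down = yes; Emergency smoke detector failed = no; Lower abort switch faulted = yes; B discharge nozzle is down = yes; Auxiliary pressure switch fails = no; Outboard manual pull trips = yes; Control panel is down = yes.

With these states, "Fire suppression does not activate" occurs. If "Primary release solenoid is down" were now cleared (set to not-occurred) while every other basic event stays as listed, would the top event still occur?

Yes

Counterfactual: set "Primary release solenoid is down" to not occurred.
Zone A inoperative [AND]: Agent cylinder malfunctions=occurs, Auxiliary pressure switch fails=not → not all inputs occur → does not occur.
Zone B unavailable [AND]: Primary release solenoid is down=not, Outboard manual pull trips=occurs, Zone A inoperative=not → not all inputs occur → does not occur.
Release chain lost [AND]: Zone B unavailable=not, Lower abort switch faulted=occurs → not all inputs occur → does not occur.
Detection loop fails [AND]: B discharge nozzle is down=occurs, Control panel is down=occurs → all inputs occur → occurs.
Manual path lost [OR]: Detection loop fails=occurs, Emergency smoke detector failed=not → at least one input occurs → occurs.
Fire suppression does not activate [OR]: Release chain lost=not, Manual path lost=occurs → at least one input occurs → occurs.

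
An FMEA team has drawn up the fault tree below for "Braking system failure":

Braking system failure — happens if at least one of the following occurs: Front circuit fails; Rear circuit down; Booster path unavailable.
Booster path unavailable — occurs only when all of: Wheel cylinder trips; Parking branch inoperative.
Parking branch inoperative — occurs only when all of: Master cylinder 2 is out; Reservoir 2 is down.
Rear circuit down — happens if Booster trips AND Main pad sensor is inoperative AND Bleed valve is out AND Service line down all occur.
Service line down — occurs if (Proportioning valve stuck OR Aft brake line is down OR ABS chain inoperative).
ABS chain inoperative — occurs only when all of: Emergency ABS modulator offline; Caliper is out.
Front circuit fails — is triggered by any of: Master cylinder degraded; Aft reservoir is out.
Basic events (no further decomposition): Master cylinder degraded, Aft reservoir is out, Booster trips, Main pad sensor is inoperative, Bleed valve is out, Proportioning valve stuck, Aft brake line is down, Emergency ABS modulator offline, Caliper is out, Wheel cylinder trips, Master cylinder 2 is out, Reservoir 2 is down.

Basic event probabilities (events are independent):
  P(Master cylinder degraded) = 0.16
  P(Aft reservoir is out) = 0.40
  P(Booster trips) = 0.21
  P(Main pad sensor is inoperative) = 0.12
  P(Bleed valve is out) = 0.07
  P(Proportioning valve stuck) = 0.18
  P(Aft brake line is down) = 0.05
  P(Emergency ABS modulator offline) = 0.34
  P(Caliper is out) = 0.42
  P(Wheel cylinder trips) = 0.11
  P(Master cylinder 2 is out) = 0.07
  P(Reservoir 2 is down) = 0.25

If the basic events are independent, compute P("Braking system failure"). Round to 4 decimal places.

0.4973

P(Front circuit fails) [OR] = 1 − (1−0.16) × (1−0.40) = 0.496000
P(ABS chain inoperative) [AND] = 0.34 × 0.42 = 0.142800
P(Service line down) [OR] = 1 − (1−0.18) × (1−0.05) × (1−0.142800) = 0.332241
P(Rear circuit down) [AND] = 0.21 × 0.12 × 0.07 × 0.332241 = 0.000586
P(Parking branch inoperative) [AND] = 0.07 × 0.25 = 0.017500
P(Booster path unavailable) [AND] = 0.11 × 0.017500 = 0.001925
P(Braking system failure) [OR] = 1 − (1−0.496000) × (1−0.000586) × (1−0.001925) = 0.497265
Rounded to 4 decimal places: P(Braking system failure) ≈ 0.4973.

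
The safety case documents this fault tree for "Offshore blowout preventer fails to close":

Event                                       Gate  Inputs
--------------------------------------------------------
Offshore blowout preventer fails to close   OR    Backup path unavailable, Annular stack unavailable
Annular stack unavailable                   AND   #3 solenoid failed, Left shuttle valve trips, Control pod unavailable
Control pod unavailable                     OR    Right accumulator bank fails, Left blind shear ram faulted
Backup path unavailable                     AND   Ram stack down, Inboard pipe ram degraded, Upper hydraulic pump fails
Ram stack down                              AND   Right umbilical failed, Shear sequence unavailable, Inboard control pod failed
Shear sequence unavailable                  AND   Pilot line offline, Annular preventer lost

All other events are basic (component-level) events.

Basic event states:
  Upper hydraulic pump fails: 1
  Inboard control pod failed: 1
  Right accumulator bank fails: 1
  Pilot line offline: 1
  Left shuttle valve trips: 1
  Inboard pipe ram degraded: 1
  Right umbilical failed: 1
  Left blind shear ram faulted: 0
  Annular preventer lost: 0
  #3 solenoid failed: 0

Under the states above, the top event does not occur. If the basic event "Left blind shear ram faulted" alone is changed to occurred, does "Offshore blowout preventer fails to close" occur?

Counterfactual: set "Left blind shear ram faulted" to occurred.
Shear sequence unavailable [AND]: Pilot line offline=occurs, Annular preventer lost=not → not all inputs occur → does not occur.
Ram stack down [AND]: Right umbilical failed=occurs, Shear sequence unavailable=not, Inboard control pod failed=occurs → not all inputs occur → does not occur.
Backup path unavailable [AND]: Ram stack down=not, Inboard pipe ram degraded=occurs, Upper hydraulic pump fails=occurs → not all inputs occur → does not occur.
Control pod unavailable [OR]: Right accumulator bank fails=occurs, Left blind shear ram faulted=occurs → at least one input occurs → occurs.
Annular stack unavailable [AND]: #3 solenoid failed=not, Left shuttle valve trips=occurs, Control pod unavailable=occurs → not all inputs occur → does not occur.
Offshore blowout preventer fails to close [OR]: Backup path unavailable=not, Annular stack unavailable=not → no input occurs → does not occur.

No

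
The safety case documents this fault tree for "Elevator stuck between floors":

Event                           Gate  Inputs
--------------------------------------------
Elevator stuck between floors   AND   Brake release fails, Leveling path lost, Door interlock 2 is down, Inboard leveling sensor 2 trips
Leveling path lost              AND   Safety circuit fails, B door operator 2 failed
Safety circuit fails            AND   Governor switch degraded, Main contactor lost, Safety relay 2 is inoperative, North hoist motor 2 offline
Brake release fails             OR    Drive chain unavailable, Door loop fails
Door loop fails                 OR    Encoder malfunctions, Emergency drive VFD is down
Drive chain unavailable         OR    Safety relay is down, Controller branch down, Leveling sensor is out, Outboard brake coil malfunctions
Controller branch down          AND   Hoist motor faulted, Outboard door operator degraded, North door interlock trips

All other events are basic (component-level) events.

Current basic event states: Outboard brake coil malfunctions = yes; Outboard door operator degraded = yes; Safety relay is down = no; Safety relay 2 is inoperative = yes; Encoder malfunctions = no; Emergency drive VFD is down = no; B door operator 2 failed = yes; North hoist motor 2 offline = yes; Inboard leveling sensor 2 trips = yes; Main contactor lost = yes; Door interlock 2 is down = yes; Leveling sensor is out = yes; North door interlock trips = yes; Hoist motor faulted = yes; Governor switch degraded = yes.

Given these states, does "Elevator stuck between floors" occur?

Yes

Controller branch down [AND]: Hoist motor faulted=occurs, Outboard door operator degraded=occurs, North door interlock trips=occurs → all inputs occur → occurs.
Drive chain unavailable [OR]: Safety relay is down=not, Controller branch down=occurs, Leveling sensor is out=occurs, Outboard brake coil malfunctions=occurs → at least one input occurs → occurs.
Door loop fails [OR]: Encoder malfunctions=not, Emergency drive VFD is down=not → no input occurs → does not occur.
Brake release fails [OR]: Drive chain unavailable=occurs, Door loop fails=not → at least one input occurs → occurs.
Safety circuit fails [AND]: Governor switch degraded=occurs, Main contactor lost=occurs, Safety relay 2 is inoperative=occurs, North hoist motor 2 offline=occurs → all inputs occur → occurs.
Leveling path lost [AND]: Safety circuit fails=occurs, B door operator 2 failed=occurs → all inputs occur → occurs.
Elevator stuck between floors [AND]: Brake release fails=occurs, Leveling path lost=occurs, Door interlock 2 is down=occurs, Inboard leveling sensor 2 trips=occurs → all inputs occur → occurs.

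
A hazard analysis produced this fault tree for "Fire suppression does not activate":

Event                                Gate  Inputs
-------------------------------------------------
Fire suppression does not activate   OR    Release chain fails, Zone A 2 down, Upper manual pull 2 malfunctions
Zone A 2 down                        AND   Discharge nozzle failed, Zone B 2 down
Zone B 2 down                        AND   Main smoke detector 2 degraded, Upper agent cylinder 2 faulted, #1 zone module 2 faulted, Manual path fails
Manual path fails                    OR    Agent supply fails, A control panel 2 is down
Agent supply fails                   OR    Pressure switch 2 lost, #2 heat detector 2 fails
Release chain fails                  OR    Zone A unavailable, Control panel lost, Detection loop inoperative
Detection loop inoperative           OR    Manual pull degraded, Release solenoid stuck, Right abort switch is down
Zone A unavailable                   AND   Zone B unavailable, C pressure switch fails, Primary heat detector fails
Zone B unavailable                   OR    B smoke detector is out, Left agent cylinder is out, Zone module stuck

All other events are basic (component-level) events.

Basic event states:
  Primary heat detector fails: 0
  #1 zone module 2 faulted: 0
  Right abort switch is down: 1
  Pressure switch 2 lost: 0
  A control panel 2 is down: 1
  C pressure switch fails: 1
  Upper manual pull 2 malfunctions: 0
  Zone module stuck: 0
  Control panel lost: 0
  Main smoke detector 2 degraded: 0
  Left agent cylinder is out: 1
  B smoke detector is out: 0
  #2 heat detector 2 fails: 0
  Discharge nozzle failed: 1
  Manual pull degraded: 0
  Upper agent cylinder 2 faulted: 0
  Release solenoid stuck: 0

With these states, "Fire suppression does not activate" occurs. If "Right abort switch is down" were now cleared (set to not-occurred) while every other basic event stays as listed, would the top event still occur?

No

Counterfactual: set "Right abort switch is down" to not occurred.
Zone B unavailable [OR]: B smoke detector is out=not, Left agent cylinder is out=occurs, Zone module stuck=not → at least one input occurs → occurs.
Zone A unavailable [AND]: Zone B unavailable=occurs, C pressure switch fails=occurs, Primary heat detector fails=not → not all inputs occur → does not occur.
Detection loop inoperative [OR]: Manual pull degraded=not, Release solenoid stuck=not, Right abort switch is down=not → no input occurs → does not occur.
Release chain fails [OR]: Zone A unavailable=not, Control panel lost=not, Detection loop inoperative=not → no input occurs → does not occur.
Agent supply fails [OR]: Pressure switch 2 lost=not, #2 heat detector 2 fails=not → no input occurs → does not occur.
Manual path fails [OR]: Agent supply fails=not, A control panel 2 is down=occurs → at least one input occurs → occurs.
Zone B 2 down [AND]: Main smoke detector 2 degraded=not, Upper agent cylinder 2 faulted=not, #1 zone module 2 faulted=not, Manual path fails=occurs → not all inputs occur → does not occur.
Zone A 2 down [AND]: Discharge nozzle failed=occurs, Zone B 2 down=not → not all inputs occur → does not occur.
Fire suppression does not activate [OR]: Release chain fails=not, Zone A 2 down=not, Upper manual pull 2 malfunctions=not → no input occurs → does not occur.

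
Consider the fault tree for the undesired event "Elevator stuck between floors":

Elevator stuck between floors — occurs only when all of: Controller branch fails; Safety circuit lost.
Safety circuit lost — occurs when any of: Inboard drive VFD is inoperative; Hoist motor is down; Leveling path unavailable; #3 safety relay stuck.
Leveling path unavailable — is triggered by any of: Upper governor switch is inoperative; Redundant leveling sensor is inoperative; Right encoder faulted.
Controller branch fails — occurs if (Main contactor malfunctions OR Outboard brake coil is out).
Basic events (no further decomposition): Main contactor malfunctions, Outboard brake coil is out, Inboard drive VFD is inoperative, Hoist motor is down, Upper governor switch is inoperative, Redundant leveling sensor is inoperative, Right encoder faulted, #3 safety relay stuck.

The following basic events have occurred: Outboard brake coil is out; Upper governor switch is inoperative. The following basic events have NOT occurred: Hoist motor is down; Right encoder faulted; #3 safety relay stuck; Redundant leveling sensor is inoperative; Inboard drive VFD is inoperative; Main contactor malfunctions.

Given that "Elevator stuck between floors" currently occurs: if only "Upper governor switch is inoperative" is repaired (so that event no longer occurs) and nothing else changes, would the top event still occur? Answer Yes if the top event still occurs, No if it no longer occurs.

No

Counterfactual: set "Upper governor switch is inoperative" to not occurred.
Controller branch fails [OR]: Main contactor malfunctions=not, Outboard brake coil is out=occurs → at least one input occurs → occurs.
Leveling path unavailable [OR]: Upper governor switch is inoperative=not, Redundant leveling sensor is inoperative=not, Right encoder faulted=not → no input occurs → does not occur.
Safety circuit lost [OR]: Inboard drive VFD is inoperative=not, Hoist motor is down=not, Leveling path unavailable=not, #3 safety relay stuck=not → no input occurs → does not occur.
Elevator stuck between floors [AND]: Controller branch fails=occurs, Safety circuit lost=not → not all inputs occur → does not occur.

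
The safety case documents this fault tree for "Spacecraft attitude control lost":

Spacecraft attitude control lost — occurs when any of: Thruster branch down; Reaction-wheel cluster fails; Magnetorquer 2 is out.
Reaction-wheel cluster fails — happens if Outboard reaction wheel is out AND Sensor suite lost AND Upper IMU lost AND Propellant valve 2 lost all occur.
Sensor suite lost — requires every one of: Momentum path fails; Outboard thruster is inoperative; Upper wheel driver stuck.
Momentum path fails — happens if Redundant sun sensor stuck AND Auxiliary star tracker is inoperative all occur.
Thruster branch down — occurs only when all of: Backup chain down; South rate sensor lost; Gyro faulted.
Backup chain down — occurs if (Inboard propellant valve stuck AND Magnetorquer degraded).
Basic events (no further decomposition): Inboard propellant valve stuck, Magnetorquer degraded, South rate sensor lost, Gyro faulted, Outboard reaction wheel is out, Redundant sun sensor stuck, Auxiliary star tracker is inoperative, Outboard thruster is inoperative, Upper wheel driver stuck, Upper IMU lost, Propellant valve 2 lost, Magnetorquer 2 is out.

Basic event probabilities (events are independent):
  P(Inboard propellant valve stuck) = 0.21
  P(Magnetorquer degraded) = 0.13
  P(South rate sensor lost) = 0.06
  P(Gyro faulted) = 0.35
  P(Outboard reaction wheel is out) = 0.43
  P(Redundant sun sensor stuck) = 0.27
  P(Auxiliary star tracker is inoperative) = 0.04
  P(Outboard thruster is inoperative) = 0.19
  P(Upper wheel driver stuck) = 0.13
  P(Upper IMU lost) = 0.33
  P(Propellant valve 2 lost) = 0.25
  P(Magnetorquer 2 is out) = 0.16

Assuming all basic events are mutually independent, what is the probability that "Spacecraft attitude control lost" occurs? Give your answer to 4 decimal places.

P(Backup chain down) [AND] = 0.21 × 0.13 = 0.027300
P(Thruster branch down) [AND] = 0.027300 × 0.06 × 0.35 = 0.000573
P(Momentum path fails) [AND] = 0.27 × 0.04 = 0.010800
P(Sensor suite lost) [AND] = 0.010800 × 0.19 × 0.13 = 0.000267
P(Reaction-wheel cluster fails) [AND] = 0.43 × 0.000267 × 0.33 × 0.25 = 0.000009
P(Spacecraft attitude control lost) [OR] = 1 − (1−0.000573) × (1−0.000009) × (1−0.16) = 0.160489
Rounded to 4 decimal places: P(Spacecraft attitude control lost) ≈ 0.1605.

0.1605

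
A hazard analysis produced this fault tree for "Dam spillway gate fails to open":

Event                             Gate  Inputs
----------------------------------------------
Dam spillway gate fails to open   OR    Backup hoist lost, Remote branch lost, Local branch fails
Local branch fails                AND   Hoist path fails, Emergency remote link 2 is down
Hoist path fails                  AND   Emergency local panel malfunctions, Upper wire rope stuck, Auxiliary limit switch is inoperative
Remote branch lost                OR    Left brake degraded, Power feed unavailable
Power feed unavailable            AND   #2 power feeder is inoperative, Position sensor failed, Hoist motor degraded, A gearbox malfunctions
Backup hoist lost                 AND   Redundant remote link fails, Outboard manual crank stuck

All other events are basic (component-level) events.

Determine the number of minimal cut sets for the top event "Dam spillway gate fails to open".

Backup hoist lost [AND]: one cut set from each child combined → 1 × 1 = 1 cut set(s).
Power feed unavailable [AND]: one cut set from each child combined → 1 × 1 × 1 × 1 = 1 cut set(s).
Remote branch lost [OR]: union of children's cut sets → 2 cut set(s).
Hoist path fails [AND]: one cut set from each child combined → 1 × 1 × 1 = 1 cut set(s).
Local branch fails [AND]: one cut set from each child combined → 1 × 1 = 1 cut set(s).
Dam spillway gate fails to open [OR]: union of children's cut sets → 4 cut set(s).
Minimal cut sets: {Outboard manual crank stuck, Redundant remote link fails}; {Left brake degraded}; {#2 power feeder is inoperative, A gearbox malfunctions, Hoist motor degraded, Position sensor failed}; {Auxiliary limit switch is inoperative, Emergency local panel malfunctions, Emergency remote link 2 is down, Upper wire rope stuck}.

4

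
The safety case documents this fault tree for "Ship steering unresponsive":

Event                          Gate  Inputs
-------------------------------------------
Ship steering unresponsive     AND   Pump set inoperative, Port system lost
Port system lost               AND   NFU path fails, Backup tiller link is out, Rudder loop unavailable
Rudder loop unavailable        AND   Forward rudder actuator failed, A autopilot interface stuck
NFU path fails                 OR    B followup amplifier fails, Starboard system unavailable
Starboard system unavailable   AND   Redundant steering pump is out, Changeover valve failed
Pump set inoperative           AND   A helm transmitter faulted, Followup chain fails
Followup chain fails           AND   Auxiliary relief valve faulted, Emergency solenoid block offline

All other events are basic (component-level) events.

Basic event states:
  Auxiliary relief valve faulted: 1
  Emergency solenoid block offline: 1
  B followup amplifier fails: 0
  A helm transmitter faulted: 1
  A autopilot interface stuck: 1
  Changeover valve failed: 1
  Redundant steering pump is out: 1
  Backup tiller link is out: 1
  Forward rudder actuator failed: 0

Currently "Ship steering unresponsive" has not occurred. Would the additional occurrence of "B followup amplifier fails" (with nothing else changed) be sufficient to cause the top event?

No

Counterfactual: set "B followup amplifier fails" to occurred.
Followup chain fails [AND]: Auxiliary relief valve faulted=occurs, Emergency solenoid block offline=occurs → all inputs occur → occurs.
Pump set inoperative [AND]: A helm transmitter faulted=occurs, Followup chain fails=occurs → all inputs occur → occurs.
Starboard system unavailable [AND]: Redundant steering pump is out=occurs, Changeover valve failed=occurs → all inputs occur → occurs.
NFU path fails [OR]: B followup amplifier fails=occurs, Starboard system unavailable=occurs → at least one input occurs → occurs.
Rudder loop unavailable [AND]: Forward rudder actuator failed=not, A autopilot interface stuck=occurs → not all inputs occur → does not occur.
Port system lost [AND]: NFU path fails=occurs, Backup tiller link is out=occurs, Rudder loop unavailable=not → not all inputs occur → does not occur.
Ship steering unresponsive [AND]: Pump set inoperative=occurs, Port system lost=not → not all inputs occur → does not occur.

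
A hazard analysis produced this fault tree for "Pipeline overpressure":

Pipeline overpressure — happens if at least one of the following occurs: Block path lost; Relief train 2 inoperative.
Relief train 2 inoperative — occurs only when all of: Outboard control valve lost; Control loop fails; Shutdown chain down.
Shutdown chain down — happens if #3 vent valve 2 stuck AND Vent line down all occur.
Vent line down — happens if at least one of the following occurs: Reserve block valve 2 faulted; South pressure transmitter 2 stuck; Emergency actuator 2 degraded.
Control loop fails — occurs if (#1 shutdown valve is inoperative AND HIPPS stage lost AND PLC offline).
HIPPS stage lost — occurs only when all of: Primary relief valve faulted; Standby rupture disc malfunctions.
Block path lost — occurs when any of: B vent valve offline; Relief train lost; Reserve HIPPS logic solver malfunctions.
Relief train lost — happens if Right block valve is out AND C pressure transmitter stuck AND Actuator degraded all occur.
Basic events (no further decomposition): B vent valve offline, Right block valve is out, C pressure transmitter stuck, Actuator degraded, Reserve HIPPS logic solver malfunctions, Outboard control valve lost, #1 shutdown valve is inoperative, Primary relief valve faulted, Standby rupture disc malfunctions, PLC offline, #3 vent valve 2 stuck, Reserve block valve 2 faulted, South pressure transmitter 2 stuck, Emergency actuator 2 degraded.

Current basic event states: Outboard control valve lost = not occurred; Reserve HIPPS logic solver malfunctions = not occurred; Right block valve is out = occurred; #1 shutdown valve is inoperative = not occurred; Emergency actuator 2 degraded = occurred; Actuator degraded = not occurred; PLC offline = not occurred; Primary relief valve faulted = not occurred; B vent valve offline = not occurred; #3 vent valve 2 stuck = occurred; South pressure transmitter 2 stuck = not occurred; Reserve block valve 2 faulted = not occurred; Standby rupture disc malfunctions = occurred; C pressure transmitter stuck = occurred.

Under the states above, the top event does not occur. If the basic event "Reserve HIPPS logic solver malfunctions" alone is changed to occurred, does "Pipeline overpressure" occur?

Yes

Counterfactual: set "Reserve HIPPS logic solver malfunctions" to occurred.
Relief train lost [AND]: Right block valve is out=occurs, C pressure transmitter stuck=occurs, Actuator degraded=not → not all inputs occur → does not occur.
Block path lost [OR]: B vent valve offline=not, Relief train lost=not, Reserve HIPPS logic solver malfunctions=occurs → at least one input occurs → occurs.
HIPPS stage lost [AND]: Primary relief valve faulted=not, Standby rupture disc malfunctions=occurs → not all inputs occur → does not occur.
Control loop fails [AND]: #1 shutdown valve is inoperative=not, HIPPS stage lost=not, PLC offline=not → not all inputs occur → does not occur.
Vent line down [OR]: Reserve block valve 2 faulted=not, South pressure transmitter 2 stuck=not, Emergency actuator 2 degraded=occurs → at least one input occurs → occurs.
Shutdown chain down [AND]: #3 vent valve 2 stuck=occurs, Vent line down=occurs → all inputs occur → occurs.
Relief train 2 inoperative [AND]: Outboard control valve lost=not, Control loop fails=not, Shutdown chain down=occurs → not all inputs occur → does not occur.
Pipeline overpressure [OR]: Block path lost=occurs, Relief train 2 inoperative=not → at least one input occurs → occurs.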